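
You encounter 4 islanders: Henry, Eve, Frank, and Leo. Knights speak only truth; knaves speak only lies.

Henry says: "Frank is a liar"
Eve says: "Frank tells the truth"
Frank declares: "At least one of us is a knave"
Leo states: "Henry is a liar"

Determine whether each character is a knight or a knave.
Henry is a knave.
Eve is a knight.
Frank is a knight.
Leo is a knight.

Verification:
- Henry (knave) says "Frank is a liar" - this is FALSE (a lie) because Frank is a knight.
- Eve (knight) says "Frank tells the truth" - this is TRUE because Frank is a knight.
- Frank (knight) says "At least one of us is a knave" - this is TRUE because Henry is a knave.
- Leo (knight) says "Henry is a liar" - this is TRUE because Henry is a knave.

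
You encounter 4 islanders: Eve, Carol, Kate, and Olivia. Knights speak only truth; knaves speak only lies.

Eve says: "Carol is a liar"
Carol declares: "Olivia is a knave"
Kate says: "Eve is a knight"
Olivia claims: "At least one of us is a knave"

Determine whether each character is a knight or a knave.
Eve is a knight.
Carol is a knave.
Kate is a knight.
Olivia is a knight.

Verification:
- Eve (knight) says "Carol is a liar" - this is TRUE because Carol is a knave.
- Carol (knave) says "Olivia is a knave" - this is FALSE (a lie) because Olivia is a knight.
- Kate (knight) says "Eve is a knight" - this is TRUE because Eve is a knight.
- Olivia (knight) says "At least one of us is a knave" - this is TRUE because Carol is a knave.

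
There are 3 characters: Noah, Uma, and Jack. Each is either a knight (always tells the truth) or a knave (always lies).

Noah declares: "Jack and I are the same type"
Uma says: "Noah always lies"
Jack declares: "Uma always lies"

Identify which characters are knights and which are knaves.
Noah is a knight.
Uma is a knave.
Jack is a knight.

Verification:
- Noah (knight) says "Jack and I are the same type" - this is TRUE because Noah is a knight and Jack is a knight.
- Uma (knave) says "Noah always lies" - this is FALSE (a lie) because Noah is a knight.
- Jack (knight) says "Uma always lies" - this is TRUE because Uma is a knave.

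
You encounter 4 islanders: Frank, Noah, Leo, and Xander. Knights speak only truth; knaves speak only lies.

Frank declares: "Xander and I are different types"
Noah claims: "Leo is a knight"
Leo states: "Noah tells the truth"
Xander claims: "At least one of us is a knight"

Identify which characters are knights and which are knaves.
Frank is a knave.
Noah is a knave.
Leo is a knave.
Xander is a knave.

Verification:
- Frank (knave) says "Xander and I are different types" - this is FALSE (a lie) because Frank is a knave and Xander is a knave.
- Noah (knave) says "Leo is a knight" - this is FALSE (a lie) because Leo is a knave.
- Leo (knave) says "Noah tells the truth" - this is FALSE (a lie) because Noah is a knave.
- Xander (knave) says "At least one of us is a knight" - this is FALSE (a lie) because no one is a knight.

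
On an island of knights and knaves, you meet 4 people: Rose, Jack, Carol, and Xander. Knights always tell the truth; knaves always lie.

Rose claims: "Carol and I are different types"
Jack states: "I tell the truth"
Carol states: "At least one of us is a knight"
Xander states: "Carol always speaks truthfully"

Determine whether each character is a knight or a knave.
Rose is a knave.
Jack is a knave.
Carol is a knave.
Xander is a knave.

Verification:
- Rose (knave) says "Carol and I are different types" - this is FALSE (a lie) because Rose is a knave and Carol is a knave.
- Jack (knave) says "I tell the truth" - this is FALSE (a lie) because Jack is a knave.
- Carol (knave) says "At least one of us is a knight" - this is FALSE (a lie) because no one is a knight.
- Xander (knave) says "Carol always speaks truthfully" - this is FALSE (a lie) because Carol is a knave.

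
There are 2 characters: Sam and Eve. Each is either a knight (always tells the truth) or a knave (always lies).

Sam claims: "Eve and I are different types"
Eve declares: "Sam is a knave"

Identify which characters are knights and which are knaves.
Sam is a knight.
Eve is a knave.

Verification:
- Sam (knight) says "Eve and I are different types" - this is TRUE because Sam is a knight and Eve is a knave.
- Eve (knave) says "Sam is a knave" - this is FALSE (a lie) because Sam is a knight.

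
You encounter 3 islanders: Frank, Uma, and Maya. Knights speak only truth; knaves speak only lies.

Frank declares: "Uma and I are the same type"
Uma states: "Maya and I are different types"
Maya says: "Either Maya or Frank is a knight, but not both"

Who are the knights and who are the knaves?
Frank is a knave.
Uma is a knight.
Maya is a knave.

Verification:
- Frank (knave) says "Uma and I are the same type" - this is FALSE (a lie) because Frank is a knave and Uma is a knight.
- Uma (knight) says "Maya and I are different types" - this is TRUE because Uma is a knight and Maya is a knave.
- Maya (knave) says "Either Maya or Frank is a knight, but not both" - this is FALSE (a lie) because Maya is a knave and Frank is a knave.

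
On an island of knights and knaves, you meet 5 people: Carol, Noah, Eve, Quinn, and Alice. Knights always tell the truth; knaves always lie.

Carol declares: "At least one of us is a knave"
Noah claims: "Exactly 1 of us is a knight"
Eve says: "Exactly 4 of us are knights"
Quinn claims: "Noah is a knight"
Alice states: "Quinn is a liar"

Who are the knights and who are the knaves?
Carol is a knight.
Noah is a knave.
Eve is a knave.
Quinn is a knave.
Alice is a knight.

Verification:
- Carol (knight) says "At least one of us is a knave" - this is TRUE because Noah, Eve, and Quinn are knaves.
- Noah (knave) says "Exactly 1 of us is a knight" - this is FALSE (a lie) because there are 2 knights.
- Eve (knave) says "Exactly 4 of us are knights" - this is FALSE (a lie) because there are 2 knights.
- Quinn (knave) says "Noah is a knight" - this is FALSE (a lie) because Noah is a knave.
- Alice (knight) says "Quinn is a liar" - this is TRUE because Quinn is a knave.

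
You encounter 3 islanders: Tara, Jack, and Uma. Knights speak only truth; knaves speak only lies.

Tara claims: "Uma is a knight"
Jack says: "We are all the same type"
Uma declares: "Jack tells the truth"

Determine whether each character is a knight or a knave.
Tara is a knight.
Jack is a knight.
Uma is a knight.

Verification:
- Tara (knight) says "Uma is a knight" - this is TRUE because Uma is a knight.
- Jack (knight) says "We are all the same type" - this is TRUE because Tara, Jack, and Uma are knights.
- Uma (knight) says "Jack tells the truth" - this is TRUE because Jack is a knight.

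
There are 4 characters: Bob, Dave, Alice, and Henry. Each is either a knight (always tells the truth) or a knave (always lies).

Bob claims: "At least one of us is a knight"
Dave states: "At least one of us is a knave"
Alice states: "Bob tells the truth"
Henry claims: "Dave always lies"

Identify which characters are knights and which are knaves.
Bob is a knight.
Dave is a knight.
Alice is a knight.
Henry is a knave.

Verification:
- Bob (knight) says "At least one of us is a knight" - this is TRUE because Bob, Dave, and Alice are knights.
- Dave (knight) says "At least one of us is a knave" - this is TRUE because Henry is a knave.
- Alice (knight) says "Bob tells the truth" - this is TRUE because Bob is a knight.
- Henry (knave) says "Dave always lies" - this is FALSE (a lie) because Dave is a knight.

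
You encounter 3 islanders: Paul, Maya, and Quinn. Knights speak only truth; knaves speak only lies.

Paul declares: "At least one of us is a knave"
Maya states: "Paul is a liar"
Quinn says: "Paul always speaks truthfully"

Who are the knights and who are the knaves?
Paul is a knight.
Maya is a knave.
Quinn is a knight.

Verification:
- Paul (knight) says "At least one of us is a knave" - this is TRUE because Maya is a knave.
- Maya (knave) says "Paul is a liar" - this is FALSE (a lie) because Paul is a knight.
- Quinn (knight) says "Paul always speaks truthfully" - this is TRUE because Paul is a knight.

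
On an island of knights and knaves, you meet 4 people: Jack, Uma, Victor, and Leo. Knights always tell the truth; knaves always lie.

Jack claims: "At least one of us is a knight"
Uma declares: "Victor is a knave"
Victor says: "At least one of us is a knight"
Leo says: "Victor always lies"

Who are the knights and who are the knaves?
Jack is a knight.
Uma is a knave.
Victor is a knight.
Leo is a knave.

Verification:
- Jack (knight) says "At least one of us is a knight" - this is TRUE because Jack and Victor are knights.
- Uma (knave) says "Victor is a knave" - this is FALSE (a lie) because Victor is a knight.
- Victor (knight) says "At least one of us is a knight" - this is TRUE because Jack and Victor are knights.
- Leo (knave) says "Victor always lies" - this is FALSE (a lie) because Victor is a knight.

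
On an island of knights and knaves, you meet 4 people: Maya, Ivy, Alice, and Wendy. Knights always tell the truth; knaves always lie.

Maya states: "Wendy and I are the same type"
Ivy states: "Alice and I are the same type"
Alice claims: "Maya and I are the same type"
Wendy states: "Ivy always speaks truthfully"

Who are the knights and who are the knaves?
Maya is a knight.
Ivy is a knight.
Alice is a knight.
Wendy is a knight.

Verification:
- Maya (knight) says "Wendy and I are the same type" - this is TRUE because Maya is a knight and Wendy is a knight.
- Ivy (knight) says "Alice and I are the same type" - this is TRUE because Ivy is a knight and Alice is a knight.
- Alice (knight) says "Maya and I are the same type" - this is TRUE because Alice is a knight and Maya is a knight.
- Wendy (knight) says "Ivy always speaks truthfully" - this is TRUE because Ivy is a knight.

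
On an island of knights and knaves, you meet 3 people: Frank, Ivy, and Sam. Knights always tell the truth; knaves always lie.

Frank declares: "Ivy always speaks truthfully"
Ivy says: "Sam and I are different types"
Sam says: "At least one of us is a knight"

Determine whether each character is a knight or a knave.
Frank is a knave.
Ivy is a knave.
Sam is a knave.

Verification:
- Frank (knave) says "Ivy always speaks truthfully" - this is FALSE (a lie) because Ivy is a knave.
- Ivy (knave) says "Sam and I are different types" - this is FALSE (a lie) because Ivy is a knave and Sam is a knave.
- Sam (knave) says "At least one of us is a knight" - this is FALSE (a lie) because no one is a knight.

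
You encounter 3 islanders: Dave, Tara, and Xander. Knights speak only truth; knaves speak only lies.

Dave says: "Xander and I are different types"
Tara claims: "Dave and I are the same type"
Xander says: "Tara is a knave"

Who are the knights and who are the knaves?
Dave is a knight.
Tara is a knight.
Xander is a knave.

Verification:
- Dave (knight) says "Xander and I are different types" - this is TRUE because Dave is a knight and Xander is a knave.
- Tara (knight) says "Dave and I are the same type" - this is TRUE because Tara is a knight and Dave is a knight.
- Xander (knave) says "Tara is a knave" - this is FALSE (a lie) because Tara is a knight.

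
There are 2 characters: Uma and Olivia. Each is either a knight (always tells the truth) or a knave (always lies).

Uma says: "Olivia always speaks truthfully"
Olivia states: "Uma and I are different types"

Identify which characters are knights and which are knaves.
Uma is a knave.
Olivia is a knave.

Verification:
- Uma (knave) says "Olivia always speaks truthfully" - this is FALSE (a lie) because Olivia is a knave.
- Olivia (knave) says "Uma and I are different types" - this is FALSE (a lie) because Olivia is a knave and Uma is a knave.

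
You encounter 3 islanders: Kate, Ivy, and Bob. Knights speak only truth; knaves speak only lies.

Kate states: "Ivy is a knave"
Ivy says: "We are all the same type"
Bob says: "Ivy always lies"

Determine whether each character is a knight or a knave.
Kate is a knight.
Ivy is a knave.
Bob is a knight.

Verification:
- Kate (knight) says "Ivy is a knave" - this is TRUE because Ivy is a knave.
- Ivy (knave) says "We are all the same type" - this is FALSE (a lie) because Kate and Bob are knights and Ivy is a knave.
- Bob (knight) says "Ivy always lies" - this is TRUE because Ivy is a knave.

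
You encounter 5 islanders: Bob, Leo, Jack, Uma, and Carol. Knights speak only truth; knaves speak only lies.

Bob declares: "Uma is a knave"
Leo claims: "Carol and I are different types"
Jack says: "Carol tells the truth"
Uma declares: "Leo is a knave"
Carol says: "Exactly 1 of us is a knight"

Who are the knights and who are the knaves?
Bob is a knight.
Leo is a knight.
Jack is a knave.
Uma is a knave.
Carol is a knave.

Verification:
- Bob (knight) says "Uma is a knave" - this is TRUE because Uma is a knave.
- Leo (knight) says "Carol and I are different types" - this is TRUE because Leo is a knight and Carol is a knave.
- Jack (knave) says "Carol tells the truth" - this is FALSE (a lie) because Carol is a knave.
- Uma (knave) says "Leo is a knave" - this is FALSE (a lie) because Leo is a knight.
- Carol (knave) says "Exactly 1 of us is a knight" - this is FALSE (a lie) because there are 2 knights.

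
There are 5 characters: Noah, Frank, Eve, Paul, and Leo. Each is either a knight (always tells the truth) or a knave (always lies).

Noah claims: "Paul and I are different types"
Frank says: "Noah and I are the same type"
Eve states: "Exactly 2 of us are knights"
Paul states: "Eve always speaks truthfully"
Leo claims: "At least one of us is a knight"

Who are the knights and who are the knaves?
Noah is a knight.
Frank is a knight.
Eve is a knave.
Paul is a knave.
Leo is a knight.

Verification:
- Noah (knight) says "Paul and I are different types" - this is TRUE because Noah is a knight and Paul is a knave.
- Frank (knight) says "Noah and I are the same type" - this is TRUE because Frank is a knight and Noah is a knight.
- Eve (knave) says "Exactly 2 of us are knights" - this is FALSE (a lie) because there are 3 knights.
- Paul (knave) says "Eve always speaks truthfully" - this is FALSE (a lie) because Eve is a knave.
- Leo (knight) says "At least one of us is a knight" - this is TRUE because Noah, Frank, and Leo are knights.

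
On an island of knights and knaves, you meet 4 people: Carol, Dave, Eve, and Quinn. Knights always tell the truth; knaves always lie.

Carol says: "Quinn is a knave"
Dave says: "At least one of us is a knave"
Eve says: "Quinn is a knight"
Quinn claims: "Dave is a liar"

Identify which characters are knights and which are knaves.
Carol is a knight.
Dave is a knight.
Eve is a knave.
Quinn is a knave.

Verification:
- Carol (knight) says "Quinn is a knave" - this is TRUE because Quinn is a knave.
- Dave (knight) says "At least one of us is a knave" - this is TRUE because Eve and Quinn are knaves.
- Eve (knave) says "Quinn is a knight" - this is FALSE (a lie) because Quinn is a knave.
- Quinn (knave) says "Dave is a liar" - this is FALSE (a lie) because Dave is a knight.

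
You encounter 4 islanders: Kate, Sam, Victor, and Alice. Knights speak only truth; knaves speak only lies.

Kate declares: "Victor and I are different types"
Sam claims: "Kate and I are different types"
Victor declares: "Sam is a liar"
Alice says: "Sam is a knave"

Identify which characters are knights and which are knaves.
Kate is a knave.
Sam is a knight.
Victor is a knave.
Alice is a knave.

Verification:
- Kate (knave) says "Victor and I are different types" - this is FALSE (a lie) because Kate is a knave and Victor is a knave.
- Sam (knight) says "Kate and I are different types" - this is TRUE because Sam is a knight and Kate is a knave.
- Victor (knave) says "Sam is a liar" - this is FALSE (a lie) because Sam is a knight.
- Alice (knave) says "Sam is a knave" - this is FALSE (a lie) because Sam is a knight.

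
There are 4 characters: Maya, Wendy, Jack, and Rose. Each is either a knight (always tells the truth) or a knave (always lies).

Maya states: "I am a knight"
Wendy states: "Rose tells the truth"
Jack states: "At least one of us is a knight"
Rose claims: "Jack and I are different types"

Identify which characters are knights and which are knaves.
Maya is a knave.
Wendy is a knave.
Jack is a knave.
Rose is a knave.

Verification:
- Maya (knave) says "I am a knight" - this is FALSE (a lie) because Maya is a knave.
- Wendy (knave) says "Rose tells the truth" - this is FALSE (a lie) because Rose is a knave.
- Jack (knave) says "At least one of us is a knight" - this is FALSE (a lie) because no one is a knight.
- Rose (knave) says "Jack and I are different types" - this is FALSE (a lie) because Rose is a knave and Jack is a knave.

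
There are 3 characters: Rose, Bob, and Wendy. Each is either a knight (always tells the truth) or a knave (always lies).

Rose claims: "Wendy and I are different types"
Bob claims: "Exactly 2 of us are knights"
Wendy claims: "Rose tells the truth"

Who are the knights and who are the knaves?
Rose is a knave.
Bob is a knave.
Wendy is a knave.

Verification:
- Rose (knave) says "Wendy and I are different types" - this is FALSE (a lie) because Rose is a knave and Wendy is a knave.
- Bob (knave) says "Exactly 2 of us are knights" - this is FALSE (a lie) because there are 0 knights.
- Wendy (knave) says "Rose tells the truth" - this is FALSE (a lie) because Rose is a knave.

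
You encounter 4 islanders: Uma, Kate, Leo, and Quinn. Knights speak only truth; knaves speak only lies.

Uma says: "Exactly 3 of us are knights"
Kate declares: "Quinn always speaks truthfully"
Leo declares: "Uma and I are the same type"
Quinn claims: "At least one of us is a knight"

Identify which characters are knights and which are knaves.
Uma is a knight.
Kate is a knight.
Leo is a knave.
Quinn is a knight.

Verification:
- Uma (knight) says "Exactly 3 of us are knights" - this is TRUE because there are 3 knights.
- Kate (knight) says "Quinn always speaks truthfully" - this is TRUE because Quinn is a knight.
- Leo (knave) says "Uma and I are the same type" - this is FALSE (a lie) because Leo is a knave and Uma is a knight.
- Quinn (knight) says "At least one of us is a knight" - this is TRUE because Uma, Kate, and Quinn are knights.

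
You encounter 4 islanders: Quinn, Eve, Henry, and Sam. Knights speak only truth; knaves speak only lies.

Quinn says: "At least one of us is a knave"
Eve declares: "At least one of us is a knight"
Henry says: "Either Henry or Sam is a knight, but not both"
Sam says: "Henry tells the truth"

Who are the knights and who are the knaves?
Quinn is a knight.
Eve is a knight.
Henry is a knave.
Sam is a knave.

Verification:
- Quinn (knight) says "At least one of us is a knave" - this is TRUE because Henry and Sam are knaves.
- Eve (knight) says "At least one of us is a knight" - this is TRUE because Quinn and Eve are knights.
- Henry (knave) says "Either Henry or Sam is a knight, but not both" - this is FALSE (a lie) because Henry is a knave and Sam is a knave.
- Sam (knave) says "Henry tells the truth" - this is FALSE (a lie) because Henry is a knave.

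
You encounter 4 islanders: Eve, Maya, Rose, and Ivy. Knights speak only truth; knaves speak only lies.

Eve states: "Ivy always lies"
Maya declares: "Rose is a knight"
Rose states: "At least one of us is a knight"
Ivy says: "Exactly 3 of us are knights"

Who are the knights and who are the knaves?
Eve is a knave.
Maya is a knight.
Rose is a knight.
Ivy is a knight.

Verification:
- Eve (knave) says "Ivy always lies" - this is FALSE (a lie) because Ivy is a knight.
- Maya (knight) says "Rose is a knight" - this is TRUE because Rose is a knight.
- Rose (knight) says "At least one of us is a knight" - this is TRUE because Maya, Rose, and Ivy are knights.
- Ivy (knight) says "Exactly 3 of us are knights" - this is TRUE because there are 3 knights.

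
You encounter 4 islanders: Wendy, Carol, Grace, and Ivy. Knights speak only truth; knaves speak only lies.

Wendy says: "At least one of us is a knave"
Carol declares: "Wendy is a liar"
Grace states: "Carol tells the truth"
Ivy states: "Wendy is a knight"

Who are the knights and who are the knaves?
Wendy is a knight.
Carol is a knave.
Grace is a knave.
Ivy is a knight.

Verification:
- Wendy (knight) says "At least one of us is a knave" - this is TRUE because Carol and Grace are knaves.
- Carol (knave) says "Wendy is a liar" - this is FALSE (a lie) because Wendy is a knight.
- Grace (knave) says "Carol tells the truth" - this is FALSE (a lie) because Carol is a knave.
- Ivy (knight) says "Wendy is a knight" - this is TRUE because Wendy is a knight.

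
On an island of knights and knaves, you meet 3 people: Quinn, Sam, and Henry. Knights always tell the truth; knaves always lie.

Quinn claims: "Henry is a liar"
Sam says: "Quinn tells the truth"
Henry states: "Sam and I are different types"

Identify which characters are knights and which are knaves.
Quinn is a knave.
Sam is a knave.
Henry is a knight.

Verification:
- Quinn (knave) says "Henry is a liar" - this is FALSE (a lie) because Henry is a knight.
- Sam (knave) says "Quinn tells the truth" - this is FALSE (a lie) because Quinn is a knave.
- Henry (knight) says "Sam and I are different types" - this is TRUE because Henry is a knight and Sam is a knave.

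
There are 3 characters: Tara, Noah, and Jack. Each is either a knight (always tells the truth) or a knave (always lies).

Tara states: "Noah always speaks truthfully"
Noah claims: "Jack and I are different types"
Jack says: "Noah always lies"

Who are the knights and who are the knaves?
Tara is a knight.
Noah is a knight.
Jack is a knave.

Verification:
- Tara (knight) says "Noah always speaks truthfully" - this is TRUE because Noah is a knight.
- Noah (knight) says "Jack and I are different types" - this is TRUE because Noah is a knight and Jack is a knave.
- Jack (knave) says "Noah always lies" - this is FALSE (a lie) because Noah is a knight.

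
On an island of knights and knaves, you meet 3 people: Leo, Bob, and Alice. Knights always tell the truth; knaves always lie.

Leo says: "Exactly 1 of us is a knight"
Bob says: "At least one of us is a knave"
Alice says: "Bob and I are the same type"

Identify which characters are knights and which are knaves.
Leo is a knave.
Bob is a knight.
Alice is a knight.

Verification:
- Leo (knave) says "Exactly 1 of us is a knight" - this is FALSE (a lie) because there are 2 knights.
- Bob (knight) says "At least one of us is a knave" - this is TRUE because Leo is a knave.
- Alice (knight) says "Bob and I are the same type" - this is TRUE because Alice is a knight and Bob is a knight.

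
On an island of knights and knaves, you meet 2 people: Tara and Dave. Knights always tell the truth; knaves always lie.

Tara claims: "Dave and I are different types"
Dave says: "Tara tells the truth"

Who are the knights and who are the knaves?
Tara is a knave.
Dave is a knave.

Verification:
- Tara (knave) says "Dave and I are different types" - this is FALSE (a lie) because Tara is a knave and Dave is a knave.
- Dave (knave) says "Tara tells the truth" - this is FALSE (a lie) because Tara is a knave.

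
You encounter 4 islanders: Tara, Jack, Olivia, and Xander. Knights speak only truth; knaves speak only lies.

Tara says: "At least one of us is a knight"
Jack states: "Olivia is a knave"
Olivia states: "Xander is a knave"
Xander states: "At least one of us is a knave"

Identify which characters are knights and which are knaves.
Tara is a knight.
Jack is a knight.
Olivia is a knave.
Xander is a knight.

Verification:
- Tara (knight) says "At least one of us is a knight" - this is TRUE because Tara, Jack, and Xander are knights.
- Jack (knight) says "Olivia is a knave" - this is TRUE because Olivia is a knave.
- Olivia (knave) says "Xander is a knave" - this is FALSE (a lie) because Xander is a knight.
- Xander (knight) says "At least one of us is a knave" - this is TRUE because Olivia is a knave.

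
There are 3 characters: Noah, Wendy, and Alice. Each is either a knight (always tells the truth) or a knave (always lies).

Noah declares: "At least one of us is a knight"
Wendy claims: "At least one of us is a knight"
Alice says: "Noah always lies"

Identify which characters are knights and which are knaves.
Noah is a knight.
Wendy is a knight.
Alice is a knave.

Verification:
- Noah (knight) says "At least one of us is a knight" - this is TRUE because Noah and Wendy are knights.
- Wendy (knight) says "At least one of us is a knight" - this is TRUE because Noah and Wendy are knights.
- Alice (knave) says "Noah always lies" - this is FALSE (a lie) because Noah is a knight.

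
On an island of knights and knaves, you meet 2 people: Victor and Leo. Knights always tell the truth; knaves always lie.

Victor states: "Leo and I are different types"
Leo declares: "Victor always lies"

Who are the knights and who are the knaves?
Victor is a knight.
Leo is a knave.

Verification:
- Victor (knight) says "Leo and I are different types" - this is TRUE because Victor is a knight and Leo is a knave.
- Leo (knave) says "Victor always lies" - this is FALSE (a lie) because Victor is a knight.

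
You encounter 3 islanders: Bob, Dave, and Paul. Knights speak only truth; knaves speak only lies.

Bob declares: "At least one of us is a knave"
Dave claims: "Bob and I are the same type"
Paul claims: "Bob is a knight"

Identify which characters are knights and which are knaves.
Bob is a knight.
Dave is a knave.
Paul is a knight.

Verification:
- Bob (knight) says "At least one of us is a knave" - this is TRUE because Dave is a knave.
- Dave (knave) says "Bob and I are the same type" - this is FALSE (a lie) because Dave is a knave and Bob is a knight.
- Paul (knight) says "Bob is a knight" - this is TRUE because Bob is a knight.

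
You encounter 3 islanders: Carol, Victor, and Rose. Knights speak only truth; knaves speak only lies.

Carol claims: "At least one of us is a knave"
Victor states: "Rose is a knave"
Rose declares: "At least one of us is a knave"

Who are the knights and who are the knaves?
Carol is a knight.
Victor is a knave.
Rose is a knight.

Verification:
- Carol (knight) says "At least one of us is a knave" - this is TRUE because Victor is a knave.
- Victor (knave) says "Rose is a knave" - this is FALSE (a lie) because Rose is a knight.
- Rose (knight) says "At least one of us is a knave" - this is TRUE because Victor is a knave.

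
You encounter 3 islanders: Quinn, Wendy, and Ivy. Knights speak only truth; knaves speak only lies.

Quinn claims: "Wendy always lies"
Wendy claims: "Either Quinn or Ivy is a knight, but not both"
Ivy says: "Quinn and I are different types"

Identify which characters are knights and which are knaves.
Quinn is a knave.
Wendy is a knight.
Ivy is a knight.

Verification:
- Quinn (knave) says "Wendy always lies" - this is FALSE (a lie) because Wendy is a knight.
- Wendy (knight) says "Either Quinn or Ivy is a knight, but not both" - this is TRUE because Quinn is a knave and Ivy is a knight.
- Ivy (knight) says "Quinn and I are different types" - this is TRUE because Ivy is a knight and Quinn is a knave.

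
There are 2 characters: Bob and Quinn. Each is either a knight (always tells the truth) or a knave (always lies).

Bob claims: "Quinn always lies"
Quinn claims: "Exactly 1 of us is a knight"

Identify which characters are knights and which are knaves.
Bob is a knave.
Quinn is a knight.

Verification:
- Bob (knave) says "Quinn always lies" - this is FALSE (a lie) because Quinn is a knight.
- Quinn (knight) says "Exactly 1 of us is a knight" - this is TRUE because there are 1 knights.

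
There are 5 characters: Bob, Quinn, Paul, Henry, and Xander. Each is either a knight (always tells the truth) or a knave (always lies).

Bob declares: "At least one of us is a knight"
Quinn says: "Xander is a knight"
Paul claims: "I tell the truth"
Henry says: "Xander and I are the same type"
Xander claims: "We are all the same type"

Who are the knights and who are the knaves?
Bob is a knight.
Quinn is a knight.
Paul is a knight.
Henry is a knight.
Xander is a knight.

Verification:
- Bob (knight) says "At least one of us is a knight" - this is TRUE because Bob, Quinn, Paul, Henry, and Xander are knights.
- Quinn (knight) says "Xander is a knight" - this is TRUE because Xander is a knight.
- Paul (knight) says "I tell the truth" - this is TRUE because Paul is a knight.
- Henry (knight) says "Xander and I are the same type" - this is TRUE because Henry is a knight and Xander is a knight.
- Xander (knight) says "We are all the same type" - this is TRUE because Bob, Quinn, Paul, Henry, and Xander are knights.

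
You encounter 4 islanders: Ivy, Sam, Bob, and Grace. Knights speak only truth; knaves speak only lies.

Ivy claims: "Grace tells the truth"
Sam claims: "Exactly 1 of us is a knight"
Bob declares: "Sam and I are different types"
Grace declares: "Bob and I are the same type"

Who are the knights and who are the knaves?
Ivy is a knight.
Sam is a knave.
Bob is a knight.
Grace is a knight.

Verification:
- Ivy (knight) says "Grace tells the truth" - this is TRUE because Grace is a knight.
- Sam (knave) says "Exactly 1 of us is a knight" - this is FALSE (a lie) because there are 3 knights.
- Bob (knight) says "Sam and I are different types" - this is TRUE because Bob is a knight and Sam is a knave.
- Grace (knight) says "Bob and I are the same type" - this is TRUE because Grace is a knight and Bob is a knight.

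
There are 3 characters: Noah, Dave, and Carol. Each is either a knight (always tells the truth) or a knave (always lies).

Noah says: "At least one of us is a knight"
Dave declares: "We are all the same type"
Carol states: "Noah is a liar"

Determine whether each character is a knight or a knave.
Noah is a knight.
Dave is a knave.
Carol is a knave.

Verification:
- Noah (knight) says "At least one of us is a knight" - this is TRUE because Noah is a knight.
- Dave (knave) says "We are all the same type" - this is FALSE (a lie) because Noah is a knight and Dave and Carol are knaves.
- Carol (knave) says "Noah is a liar" - this is FALSE (a lie) because Noah is a knight.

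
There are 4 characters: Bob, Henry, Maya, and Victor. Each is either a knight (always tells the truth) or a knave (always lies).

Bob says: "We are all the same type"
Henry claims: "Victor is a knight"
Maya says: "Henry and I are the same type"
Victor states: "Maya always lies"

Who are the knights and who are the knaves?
Bob is a knave.
Henry is a knight.
Maya is a knave.
Victor is a knight.

Verification:
- Bob (knave) says "We are all the same type" - this is FALSE (a lie) because Henry and Victor are knights and Bob and Maya are knaves.
- Henry (knight) says "Victor is a knight" - this is TRUE because Victor is a knight.
- Maya (knave) says "Henry and I are the same type" - this is FALSE (a lie) because Maya is a knave and Henry is a knight.
- Victor (knight) says "Maya always lies" - this is TRUE because Maya is a knave.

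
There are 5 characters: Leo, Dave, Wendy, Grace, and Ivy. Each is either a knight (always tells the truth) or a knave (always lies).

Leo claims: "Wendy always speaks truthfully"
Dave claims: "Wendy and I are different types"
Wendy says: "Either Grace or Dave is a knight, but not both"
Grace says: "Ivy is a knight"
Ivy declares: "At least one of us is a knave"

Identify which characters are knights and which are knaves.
Leo is a knave.
Dave is a knight.
Wendy is a knave.
Grace is a knight.
Ivy is a knight.

Verification:
- Leo (knave) says "Wendy always speaks truthfully" - this is FALSE (a lie) because Wendy is a knave.
- Dave (knight) says "Wendy and I are different types" - this is TRUE because Dave is a knight and Wendy is a knave.
- Wendy (knave) says "Either Grace or Dave is a knight, but not both" - this is FALSE (a lie) because Grace is a knight and Dave is a knight.
- Grace (knight) says "Ivy is a knight" - this is TRUE because Ivy is a knight.
- Ivy (knight) says "At least one of us is a knave" - this is TRUE because Leo and Wendy are knaves.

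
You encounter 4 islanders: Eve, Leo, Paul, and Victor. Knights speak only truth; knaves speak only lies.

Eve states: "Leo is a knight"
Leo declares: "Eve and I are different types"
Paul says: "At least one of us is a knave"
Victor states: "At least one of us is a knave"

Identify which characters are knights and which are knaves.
Eve is a knave.
Leo is a knave.
Paul is a knight.
Victor is a knight.

Verification:
- Eve (knave) says "Leo is a knight" - this is FALSE (a lie) because Leo is a knave.
- Leo (knave) says "Eve and I are different types" - this is FALSE (a lie) because Leo is a knave and Eve is a knave.
- Paul (knight) says "At least one of us is a knave" - this is TRUE because Eve and Leo are knaves.
- Victor (knight) says "At least one of us is a knave" - this is TRUE because Eve and Leo are knaves.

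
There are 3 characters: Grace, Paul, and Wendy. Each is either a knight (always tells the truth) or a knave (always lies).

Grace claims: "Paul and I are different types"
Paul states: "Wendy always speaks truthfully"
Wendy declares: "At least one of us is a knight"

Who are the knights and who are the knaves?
Grace is a knave.
Paul is a knave.
Wendy is a knave.

Verification:
- Grace (knave) says "Paul and I are different types" - this is FALSE (a lie) because Grace is a knave and Paul is a knave.
- Paul (knave) says "Wendy always speaks truthfully" - this is FALSE (a lie) because Wendy is a knave.
- Wendy (knave) says "At least one of us is a knight" - this is FALSE (a lie) because no one is a knight.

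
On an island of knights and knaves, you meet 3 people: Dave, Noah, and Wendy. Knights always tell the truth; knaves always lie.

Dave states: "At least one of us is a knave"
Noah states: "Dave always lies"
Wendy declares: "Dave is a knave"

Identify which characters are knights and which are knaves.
Dave is a knight.
Noah is a knave.
Wendy is a knave.

Verification:
- Dave (knight) says "At least one of us is a knave" - this is TRUE because Noah and Wendy are knaves.
- Noah (knave) says "Dave always lies" - this is FALSE (a lie) because Dave is a knight.
- Wendy (knave) says "Dave is a knave" - this is FALSE (a lie) because Dave is a knight.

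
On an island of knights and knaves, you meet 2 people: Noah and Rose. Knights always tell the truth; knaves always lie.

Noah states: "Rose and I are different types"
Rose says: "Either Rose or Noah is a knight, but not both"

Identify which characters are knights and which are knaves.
Noah is a knave.
Rose is a knave.

Verification:
- Noah (knave) says "Rose and I are different types" - this is FALSE (a lie) because Noah is a knave and Rose is a knave.
- Rose (knave) says "Either Rose or Noah is a knight, but not both" - this is FALSE (a lie) because Rose is a knave and Noah is a knave.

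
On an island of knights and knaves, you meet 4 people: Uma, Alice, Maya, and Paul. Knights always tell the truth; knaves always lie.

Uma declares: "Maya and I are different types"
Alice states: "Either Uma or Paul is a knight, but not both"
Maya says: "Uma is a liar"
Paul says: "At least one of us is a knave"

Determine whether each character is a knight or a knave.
Uma is a knight.
Alice is a knave.
Maya is a knave.
Paul is a knight.

Verification:
- Uma (knight) says "Maya and I are different types" - this is TRUE because Uma is a knight and Maya is a knave.
- Alice (knave) says "Either Uma or Paul is a knight, but not both" - this is FALSE (a lie) because Uma is a knight and Paul is a knight.
- Maya (knave) says "Uma is a liar" - this is FALSE (a lie) because Uma is a knight.
- Paul (knight) says "At least one of us is a knave" - this is TRUE because Alice and Maya are knaves.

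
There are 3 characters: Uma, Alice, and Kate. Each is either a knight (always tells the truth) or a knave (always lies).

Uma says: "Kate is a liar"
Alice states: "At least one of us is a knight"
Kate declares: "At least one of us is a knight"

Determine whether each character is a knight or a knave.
Uma is a knave.
Alice is a knight.
Kate is a knight.

Verification:
- Uma (knave) says "Kate is a liar" - this is FALSE (a lie) because Kate is a knight.
- Alice (knight) says "At least one of us is a knight" - this is TRUE because Alice and Kate are knights.
- Kate (knight) says "At least one of us is a knight" - this is TRUE because Alice and Kate are knights.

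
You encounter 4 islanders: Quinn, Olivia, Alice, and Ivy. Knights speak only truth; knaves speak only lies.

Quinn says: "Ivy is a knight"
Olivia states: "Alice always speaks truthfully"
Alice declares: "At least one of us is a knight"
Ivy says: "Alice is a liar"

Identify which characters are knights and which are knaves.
Quinn is a knave.
Olivia is a knight.
Alice is a knight.
Ivy is a knave.

Verification:
- Quinn (knave) says "Ivy is a knight" - this is FALSE (a lie) because Ivy is a knave.
- Olivia (knight) says "Alice always speaks truthfully" - this is TRUE because Alice is a knight.
- Alice (knight) says "At least one of us is a knight" - this is TRUE because Olivia and Alice are knights.
- Ivy (knave) says "Alice is a liar" - this is FALSE (a lie) because Alice is a knight.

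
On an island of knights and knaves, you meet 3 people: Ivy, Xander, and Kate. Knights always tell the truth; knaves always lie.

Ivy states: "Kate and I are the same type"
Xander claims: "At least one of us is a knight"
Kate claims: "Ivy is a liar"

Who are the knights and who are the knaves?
Ivy is a knave.
Xander is a knight.
Kate is a knight.

Verification:
- Ivy (knave) says "Kate and I are the same type" - this is FALSE (a lie) because Ivy is a knave and Kate is a knight.
- Xander (knight) says "At least one of us is a knight" - this is TRUE because Xander and Kate are knights.
- Kate (knight) says "Ivy is a liar" - this is TRUE because Ivy is a knave.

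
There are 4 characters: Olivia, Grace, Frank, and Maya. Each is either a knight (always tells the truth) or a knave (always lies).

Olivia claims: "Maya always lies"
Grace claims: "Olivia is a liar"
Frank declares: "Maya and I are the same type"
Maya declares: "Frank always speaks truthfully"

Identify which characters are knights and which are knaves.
Olivia is a knave.
Grace is a knight.
Frank is a knight.
Maya is a knight.

Verification:
- Olivia (knave) says "Maya always lies" - this is FALSE (a lie) because Maya is a knight.
- Grace (knight) says "Olivia is a liar" - this is TRUE because Olivia is a knave.
- Frank (knight) says "Maya and I are the same type" - this is TRUE because Frank is a knight and Maya is a knight.
- Maya (knight) says "Frank always speaks truthfully" - this is TRUE because Frank is a knight.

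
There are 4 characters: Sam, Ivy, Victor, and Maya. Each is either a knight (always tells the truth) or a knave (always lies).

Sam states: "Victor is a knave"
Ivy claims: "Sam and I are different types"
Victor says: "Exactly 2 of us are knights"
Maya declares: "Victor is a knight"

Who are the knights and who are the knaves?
Sam is a knave.
Ivy is a knave.
Victor is a knight.
Maya is a knight.

Verification:
- Sam (knave) says "Victor is a knave" - this is FALSE (a lie) because Victor is a knight.
- Ivy (knave) says "Sam and I are different types" - this is FALSE (a lie) because Ivy is a knave and Sam is a knave.
- Victor (knight) says "Exactly 2 of us are knights" - this is TRUE because there are 2 knights.
- Maya (knight) says "Victor is a knight" - this is TRUE because Victor is a knight.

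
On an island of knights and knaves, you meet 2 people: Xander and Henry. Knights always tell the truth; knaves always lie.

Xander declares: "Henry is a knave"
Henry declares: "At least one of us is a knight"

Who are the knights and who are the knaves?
Xander is a knave.
Henry is a knight.

Verification:
- Xander (knave) says "Henry is a knave" - this is FALSE (a lie) because Henry is a knight.
- Henry (knight) says "At least one of us is a knight" - this is TRUE because Henry is a knight.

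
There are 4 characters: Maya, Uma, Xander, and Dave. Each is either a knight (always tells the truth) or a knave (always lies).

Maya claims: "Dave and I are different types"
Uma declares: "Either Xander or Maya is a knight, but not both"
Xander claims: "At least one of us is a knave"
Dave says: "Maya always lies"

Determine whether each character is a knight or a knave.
Maya is a knight.
Uma is a knave.
Xander is a knight.
Dave is a knave.

Verification:
- Maya (knight) says "Dave and I are different types" - this is TRUE because Maya is a knight and Dave is a knave.
- Uma (knave) says "Either Xander or Maya is a knight, but not both" - this is FALSE (a lie) because Xander is a knight and Maya is a knight.
- Xander (knight) says "At least one of us is a knave" - this is TRUE because Uma and Dave are knaves.
- Dave (knave) says "Maya always lies" - this is FALSE (a lie) because Maya is a knight.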